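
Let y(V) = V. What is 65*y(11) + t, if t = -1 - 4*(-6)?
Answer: 738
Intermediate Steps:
t = 23 (t = -1 + 24 = 23)
65*y(11) + t = 65*11 + 23 = 715 + 23 = 738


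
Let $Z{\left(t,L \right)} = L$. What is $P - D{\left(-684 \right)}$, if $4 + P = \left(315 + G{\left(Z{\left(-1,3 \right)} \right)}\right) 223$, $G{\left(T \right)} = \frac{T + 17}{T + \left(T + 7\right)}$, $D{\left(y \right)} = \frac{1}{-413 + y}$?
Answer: $\frac{1006599534}{14261} \approx 70584.0$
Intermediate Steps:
$G{\left(T \right)} = \frac{17 + T}{7 + 2 T}$ ($G{\left(T \right)} = \frac{17 + T}{T + \left(7 + T\right)} = \frac{17 + T}{7 + 2 T}$)
$P = \frac{917593}{13}$ ($P = -4 + \left(315 + \frac{17 + 3}{7 + 2 \cdot 3}\right) 223 = -4 + \left(315 + \frac{1}{7 + 6} \cdot 20\right) 223 = -4 + \left(315 + \frac{1}{13} \cdot 20\right) 223 = -4 + \left(315 + \frac{20}{13}\right) 223 = -4 + \frac{4115}{13} \cdot 223 = -4 + \frac{917645}{13} = \frac{917593}{13} \approx 70584.0$)
$P - D{\left(-684 \right)} = \frac{917593}{13} - \frac{1}{-413 - 684} = \frac{917593}{13} - \frac{1}{-1097} = \frac{917593}{13} - - \frac{1}{1097} = \frac{917593}{13} + \frac{1}{1097} = \frac{1006599534}{14261}$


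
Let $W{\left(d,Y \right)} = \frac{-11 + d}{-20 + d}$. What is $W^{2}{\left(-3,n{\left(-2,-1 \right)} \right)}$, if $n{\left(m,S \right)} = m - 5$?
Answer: $\frac{196}{529} \approx 0.37051$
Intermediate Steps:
$n{\left(m,S \right)} = -5 + m$
$W{\left(d,Y \right)} = \frac{-11 + d}{-20 + d}$
$W^{2}{\left(-3,n{\left(-2,-1 \right)} \right)} = \left(\frac{-11 - 3}{-20 - 3}\right)^{2} = \left(\frac{1}{-23} \left(-14\right)\right)^{2} = \left(\left(- \frac{1}{23}\right) \left(-14\right)\right)^{2} = \left(\frac{14}{23}\right)^{2} = \frac{196}{529}$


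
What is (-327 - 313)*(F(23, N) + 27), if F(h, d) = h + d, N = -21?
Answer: -18560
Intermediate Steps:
F(h, d) = d + h
(-327 - 313)*(F(23, N) + 27) = (-327 - 313)*((-21 + 23) + 27) = -640*(2 + 27) = -640*29 = -18560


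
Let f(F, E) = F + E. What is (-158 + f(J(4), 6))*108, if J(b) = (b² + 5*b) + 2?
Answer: -12312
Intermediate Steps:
J(b) = 2 + b² + 5*b
f(F, E) = E + F
(-158 + f(J(4), 6))*108 = (-158 + (6 + (2 + 4² + 5*4)))*108 = (-158 + (6 + (2 + 16 + 20)))*108 = (-158 + (6 + 38))*108 = (-158 + 44)*108 = -114*108 = -12312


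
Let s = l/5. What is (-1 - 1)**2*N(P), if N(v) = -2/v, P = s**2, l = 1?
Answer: -200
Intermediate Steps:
s = 1/5 ≈ 0.20000
P = 1/25 (P = (1/5)**2 = 1/25 ≈ 0.040000)
(-1 - 1)**2*N(P) = (-1 - 1)**2*(-2/1/25) = (-2)**2*(-2*25) = 4*(-50) = -200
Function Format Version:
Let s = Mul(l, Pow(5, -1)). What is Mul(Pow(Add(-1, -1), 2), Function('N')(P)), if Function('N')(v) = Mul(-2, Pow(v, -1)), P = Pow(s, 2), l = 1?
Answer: -200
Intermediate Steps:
s = Rational(1, 5) (s = Mul(1, Pow(5, -1)) = Mul(1, Rational(1, 5)) = Rational(1, 5) ≈ 0.20000)
P = Rational(1, 25) (P = Pow(Rational(1, 5), 2) = Rational(1, 25) ≈ 0.040000)
Mul(Pow(Add(-1, -1), 2), Function('N')(P)) = Mul(Pow(Add(-1, -1), 2), Mul(-2, Pow(Rational(1, 25), -1))) = Mul(Pow(-2, 2), Mul(-2, 25)) = Mul(4, -50) = -200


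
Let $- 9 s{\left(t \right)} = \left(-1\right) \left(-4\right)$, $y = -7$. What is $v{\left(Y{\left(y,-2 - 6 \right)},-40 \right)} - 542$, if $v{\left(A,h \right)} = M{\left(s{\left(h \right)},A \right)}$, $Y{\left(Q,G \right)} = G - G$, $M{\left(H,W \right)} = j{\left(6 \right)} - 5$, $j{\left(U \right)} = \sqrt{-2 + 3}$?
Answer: $-546$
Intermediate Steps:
$j{\left(U \right)} = 1$ ($j{\left(U \right)} = \sqrt{1} = 1$)
$s{\left(t \right)} = - \frac{4}{9}$ ($s{\left(t \right)} = - \frac{\left(-1\right) \left(-4\right)}{9} = \left(- \frac{1}{9}\right) 4 = - \frac{4}{9}$)
$M{\left(H,W \right)} = -4$ ($M{\left(H,W \right)} = 1 - 5 = -4$)
$Y{\left(Q,G \right)} = 0$
$v{\left(A,h \right)} = -4$
$v{\left(Y{\left(y,-2 - 6 \right)},-40 \right)} - 542 = -4 - 542 = -546$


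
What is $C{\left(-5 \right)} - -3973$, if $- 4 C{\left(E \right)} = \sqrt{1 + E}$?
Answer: $3973 - \frac{i}{2} \approx 3973.0 - 0.5 i$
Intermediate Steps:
$C{\left(E \right)} = - \frac{\sqrt{1 + E}}{4}$
$C{\left(-5 \right)} - -3973 = - \frac{\sqrt{1 - 5}}{4} - -3973 = - \frac{\sqrt{-4}}{4} + 3973 = - \frac{2 i}{4} + 3973 = - \frac{i}{2} + 3973 = 3973 - \frac{i}{2}$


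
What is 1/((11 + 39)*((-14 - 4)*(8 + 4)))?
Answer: -1/10800 ≈ -9.2593e-5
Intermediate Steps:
1/((11 + 39)*((-14 - 4)*(8 + 4))) = 1/(50*(-18*12)) = 1/(50*(-216)) = 1/(-10800) = -1/10800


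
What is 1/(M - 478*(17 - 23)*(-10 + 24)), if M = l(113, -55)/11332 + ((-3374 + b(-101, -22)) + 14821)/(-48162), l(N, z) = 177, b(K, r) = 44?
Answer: 272885892/10956853489915 ≈ 2.4905e-5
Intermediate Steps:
M = -60845669/272885892 (M = 177/11332 + ((-3374 + 44) + 14821)/(-48162) = 177*(1/11332) + (-3330 + 14821)*(-1/48162) = 177/11332 + 11491*(-1/48162) = 177/11332 - 11491/48162 = -60845669/272885892 ≈ -0.22297)
1/(M - 478*(17 - 23)*(-10 + 24)) = 1/(-60845669/272885892 - 478*(17 - 23)*(-10 + 24)) = 1/(-60845669/272885892 - (-2868)*14) = 1/(-60845669/272885892 - 478*(-84)) = 1/(-60845669/272885892 + 40152) = 1/(10956853489915/272885892) = 272885892/10956853489915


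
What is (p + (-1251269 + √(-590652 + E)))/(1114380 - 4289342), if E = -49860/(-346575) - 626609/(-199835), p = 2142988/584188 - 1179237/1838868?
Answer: 112013811552149289/284223820384472584 - I*√503667947716175218243805/2931879082998670 ≈ 0.3941 - 0.00024206*I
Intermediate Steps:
p = 270981329419/89520384932 (p = 2142988*(1/584188) - 1179237*1/1838868 = 535747/146047 - 393079/612956 = 270981329419/89520384932 ≈ 3.0270)
E = 3028410497/923437535 (E = -49860*(-1/346575) - 626609*(-1/199835) = 3324/23105 + 626609/199835 = 3028410497/923437535 ≈ 3.2795)
(p + (-1251269 + √(-590652 + E)))/(1114380 - 4289342) = (270981329419/89520384932 + (-1251269 + √(-590652 + 3028410497/923437535)))/(1114380 - 4289342) = (270981329419/89520384932 + (-1251269 + √(-545427198512323/923437535)))/(-3174962) = (270981329419/89520384932 + (-1251269 + I*√503667947716175218243805/923437535))*(-1/3174962) = (-112013811552149289/89520384932 + I*√503667947716175218243805/923437535)*(-1/3174962) = 112013811552149289/284223820384472584 - I*√503667947716175218243805/2931879082998670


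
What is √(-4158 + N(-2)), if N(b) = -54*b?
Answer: 45*I*√2 ≈ 63.64*I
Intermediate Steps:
√(-4158 + N(-2)) = √(-4158 - 54*(-2)) = √(-4158 + 108) = √(-4050) = 45*I*√2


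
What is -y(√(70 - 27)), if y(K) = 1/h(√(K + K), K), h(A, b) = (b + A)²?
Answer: -1/(√43 + √2*43^(¼))² ≈ -0.0096516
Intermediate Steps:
h(A, b) = (A + b)²
y(K) = (K + √2*√K)⁻² (y(K) = 1/((√(K + K) + K)²) = 1/((√(2*K) + K)²) = 1/((√2*√K + K)²) = 1/((K + √2*√K)²) = (K + √2*√K)⁻²)
-y(√(70 - 27)) = -1/(√(70 - 27) + √2*√(√(70 - 27)))² = -1/(√43 + √2*√(√43))² = -1/(√43 + √2*43^(¼))²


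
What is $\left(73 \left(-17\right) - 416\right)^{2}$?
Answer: $2745649$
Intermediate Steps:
$\left(73 \left(-17\right) - 416\right)^{2} = \left(-1241 - 416\right)^{2} = \left(-1657\right)^{2} = 2745649$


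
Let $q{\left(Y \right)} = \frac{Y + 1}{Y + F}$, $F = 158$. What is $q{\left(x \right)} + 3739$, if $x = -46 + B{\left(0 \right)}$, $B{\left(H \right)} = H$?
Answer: $\frac{418723}{112} \approx 3738.6$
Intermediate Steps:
$x = -46$ ($x = -46 + 0 = -46$)
$q{\left(Y \right)} = \frac{1 + Y}{158 + Y}$ ($q{\left(Y \right)} = \frac{Y + 1}{Y + 158} = \frac{1 + Y}{158 + Y}$)
$q{\left(x \right)} + 3739 = \frac{1 - 46}{158 - 46} + 3739 = \frac{1}{112} \left(-45\right) + 3739 = - \frac{45}{112} + 3739 = \frac{418723}{112}$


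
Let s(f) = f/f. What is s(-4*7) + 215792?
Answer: 215793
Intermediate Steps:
s(f) = 1
s(-4*7) + 215792 = 1 + 215792 = 215793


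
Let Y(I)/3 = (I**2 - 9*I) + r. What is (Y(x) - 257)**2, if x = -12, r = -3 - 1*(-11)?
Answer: 273529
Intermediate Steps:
r = 8 (r = -3 + 11 = 8)
Y(I) = 24 - 27*I + 3*I**2 (Y(I) = 3*((I**2 - 9*I) + 8) = 3*(8 + I**2 - 9*I) = 24 - 27*I + 3*I**2)
(Y(x) - 257)**2 = ((24 - 27*(-12) + 3*(-12)**2) - 257)**2 = ((24 + 324 + 3*144) - 257)**2 = ((24 + 324 + 432) - 257)**2 = (780 - 257)**2 = 523**2 = 273529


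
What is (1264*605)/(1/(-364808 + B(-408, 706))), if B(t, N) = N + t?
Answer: -278748087200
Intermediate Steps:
(1264*605)/(1/(-364808 + B(-408, 706))) = (1264*605)/(1/(-364808 + (706 - 408))) = 764720/(1/(-364808 + 298)) = 764720/(1/(-364510)) = 764720/(-1/364510) = 764720*(-364510) = -278748087200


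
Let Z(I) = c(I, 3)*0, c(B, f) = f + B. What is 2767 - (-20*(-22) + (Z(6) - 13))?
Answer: 2340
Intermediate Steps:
c(B, f) = B + f
Z(I) = 0 (Z(I) = (I + 3)*0 = (3 + I)*0 = 0)
2767 - (-20*(-22) + (Z(6) - 13)) = 2767 - (-20*(-22) + (0 - 13)) = 2767 - (440 - 13) = 2767 - 1*427 = 2767 - 427 = 2340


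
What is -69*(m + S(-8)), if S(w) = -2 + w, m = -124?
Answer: 9246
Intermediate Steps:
-69*(m + S(-8)) = -69*(-124 + (-2 - 8)) = -69*(-124 - 10) = -69*(-134) = 9246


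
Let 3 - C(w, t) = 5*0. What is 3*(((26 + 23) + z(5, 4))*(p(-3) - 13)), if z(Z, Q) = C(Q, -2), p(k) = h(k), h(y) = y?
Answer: -2496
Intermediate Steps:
C(w, t) = 3 (C(w, t) = 3 - 5*0 = 3 - 1*0 = 3 + 0 = 3)
p(k) = k
z(Z, Q) = 3
3*(((26 + 23) + z(5, 4))*(p(-3) - 13)) = 3*(((26 + 23) + 3)*(-3 - 13)) = 3*((49 + 3)*(-16)) = 3*(52*(-16)) = 3*(-832) = -2496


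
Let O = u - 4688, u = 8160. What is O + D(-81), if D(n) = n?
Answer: 3391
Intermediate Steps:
O = 3472 (O = 8160 - 4688 = 3472)
O + D(-81) = 3472 - 81 = 3391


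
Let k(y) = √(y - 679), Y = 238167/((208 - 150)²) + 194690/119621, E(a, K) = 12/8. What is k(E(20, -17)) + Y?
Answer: 29144711867/402405044 + I*√2710/2 ≈ 72.426 + 26.029*I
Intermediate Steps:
E(a, K) = 3/2 (E(a, K) = 12*(⅛) = 3/2)
Y = 29144711867/402405044 (Y = 238167/(58²) + 194690*(1/119621) = 238167/3364 + 194690/119621 = 29144711867/402405044 ≈ 72.426)
k(y) = √(-679 + y)
k(E(20, -17)) + Y = √(-679 + 3/2) + 29144711867/402405044 = √(-1355/2) + 29144711867/402405044 = I*√2710/2 + 29144711867/402405044 = 29144711867/402405044 + I*√2710/2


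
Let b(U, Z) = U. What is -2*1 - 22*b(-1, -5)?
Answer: 20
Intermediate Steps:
-2*1 - 22*b(-1, -5) = -2*1 - 22*(-1) = -2 + 22 = 20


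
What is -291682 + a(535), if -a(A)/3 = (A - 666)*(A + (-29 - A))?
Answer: -303079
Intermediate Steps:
a(A) = -57942 + 87*A (a(A) = -3*(A - 666)*(A + (-29 - A)) = -3*(-666 + A)*(-29) = -3*(19314 - 29*A) = -57942 + 87*A)
-291682 + a(535) = -291682 + (-57942 + 87*535) = -291682 + (-57942 + 46545) = -291682 - 11397 = -303079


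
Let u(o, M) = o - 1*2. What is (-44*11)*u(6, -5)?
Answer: -1936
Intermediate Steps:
u(o, M) = -2 + o (u(o, M) = o - 2 = -2 + o)
(-44*11)*u(6, -5) = (-44*11)*(-2 + 6) = -484*4 = -1936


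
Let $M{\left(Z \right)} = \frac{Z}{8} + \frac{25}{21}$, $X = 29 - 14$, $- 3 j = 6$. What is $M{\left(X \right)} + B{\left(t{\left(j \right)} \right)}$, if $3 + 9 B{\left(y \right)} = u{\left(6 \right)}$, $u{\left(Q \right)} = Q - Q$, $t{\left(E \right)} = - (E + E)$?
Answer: $\frac{153}{56} \approx 2.7321$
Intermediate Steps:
$j = -2$ ($j = \left(- \frac{1}{3}\right) 6 = -2$)
$t{\left(E \right)} = - 2 E$
$u{\left(Q \right)} = 0$
$X = 15$ ($X = 29 - 14 = 15$)
$B{\left(y \right)} = - \frac{1}{3}$ ($B{\left(y \right)} = - \frac{1}{3} + \frac{1}{9} \cdot 0 = - \frac{1}{3} + 0 = - \frac{1}{3}$)
$M{\left(Z \right)} = \frac{25}{21} + \frac{Z}{8}$ ($M{\left(Z \right)} = Z \frac{1}{8} + 25 \cdot \frac{1}{21} = \frac{Z}{8} + \frac{25}{21} = \frac{25}{21} + \frac{Z}{8}$)
$M{\left(X \right)} + B{\left(t{\left(j \right)} \right)} = \left(\frac{25}{21} + \frac{1}{8} \cdot 15\right) - \frac{1}{3} = \left(\frac{25}{21} + \frac{15}{8}\right) - \frac{1}{3} = \frac{515}{168} - \frac{1}{3} = \frac{153}{56}$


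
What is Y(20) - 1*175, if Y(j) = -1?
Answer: -176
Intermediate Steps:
Y(20) - 1*175 = -1 - 1*175 = -1 - 175 = -176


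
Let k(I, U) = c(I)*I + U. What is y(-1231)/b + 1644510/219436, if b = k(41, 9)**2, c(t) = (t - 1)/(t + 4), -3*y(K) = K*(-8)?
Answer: 15482008761/2621962394 ≈ 5.9047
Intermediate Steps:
y(K) = 8*K/3 (y(K) = -K*(-8)/3 = -(-8)*K/3 = 8*K/3)
c(t) = (-1 + t)/(4 + t)
k(I, U) = U + I*(-1 + I)/(4 + I) (k(I, U) = ((-1 + I)/(4 + I))*I + U = I*(-1 + I)/(4 + I) + U = U + I*(-1 + I)/(4 + I))
b = 167281/81 (b = ((41*(-1 + 41) + 9*(4 + 41))/(4 + 41))**2 = ((41*40 + 9*45)/45)**2 = ((1640 + 405)/45)**2 = ((1/45)*2045)**2 = (409/9)**2 = 167281/81 ≈ 2065.2)
y(-1231)/b + 1644510/219436 = ((8/3)*(-1231))/(167281/81) + 1644510/219436 = -9848/3*81/167281 + 1644510*(1/219436) = -265896/167281 + 117465/15674 = 15482008761/2621962394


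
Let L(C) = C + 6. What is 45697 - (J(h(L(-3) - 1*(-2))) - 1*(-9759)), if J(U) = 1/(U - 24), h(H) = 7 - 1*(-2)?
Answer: 539071/15 ≈ 35938.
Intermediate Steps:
L(C) = 6 + C
h(H) = 9 (h(H) = 7 + 2 = 9)
J(U) = 1/(-24 + U)
45697 - (J(h(L(-3) - 1*(-2))) - 1*(-9759)) = 45697 - (1/(-24 + 9) - 1*(-9759)) = 45697 - (1/(-15) + 9759) = 45697 - (-1/15 + 9759) = 45697 - 1*146384/15 = 45697 - 146384/15 = 539071/15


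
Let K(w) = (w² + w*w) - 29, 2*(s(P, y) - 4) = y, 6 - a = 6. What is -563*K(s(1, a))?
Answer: -1689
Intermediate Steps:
a = 0 (a = 6 - 1*6 = 6 - 6 = 0)
s(P, y) = 4 + y/2
K(w) = -29 + 2*w² (K(w) = (w² + w²) - 29 = 2*w² - 29 = -29 + 2*w²)
-563*K(s(1, a)) = -563*(-29 + 2*(4 + (½)*0)²) = -563*(-29 + 2*(4 + 0)²) = -563*(-29 + 2*4²) = -563*(-29 + 2*16) = -563*(-29 + 32) = -563*3 = -1689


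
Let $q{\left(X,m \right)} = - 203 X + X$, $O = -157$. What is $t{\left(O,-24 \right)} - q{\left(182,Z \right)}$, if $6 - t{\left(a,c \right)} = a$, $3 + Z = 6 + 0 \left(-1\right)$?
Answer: $36927$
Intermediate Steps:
$Z = 3$ ($Z = -3 + \left(6 + 0 \left(-1\right)\right) = -3 + \left(6 + 0\right) = -3 + 6 = 3$)
$t{\left(a,c \right)} = 6 - a$
$q{\left(X,m \right)} = - 202 X$
$t{\left(O,-24 \right)} - q{\left(182,Z \right)} = \left(6 - -157\right) - \left(-202\right) 182 = \left(6 + 157\right) - -36764 = 163 + 36764 = 36927$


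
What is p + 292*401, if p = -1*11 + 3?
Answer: 117084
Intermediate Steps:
p = -8 (p = -11 + 3 = -8)
p + 292*401 = -8 + 292*401 = -8 + 117092 = 117084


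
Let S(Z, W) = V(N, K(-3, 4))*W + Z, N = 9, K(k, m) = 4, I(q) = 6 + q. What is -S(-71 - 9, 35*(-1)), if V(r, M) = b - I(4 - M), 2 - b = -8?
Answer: 220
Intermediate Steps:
b = 10 (b = 2 - 1*(-8) = 2 + 8 = 10)
V(r, M) = M (V(r, M) = 10 - (6 + (4 - M)) = 10 - (10 - M) = 10 + (-10 + M) = M)
S(Z, W) = Z + 4*W (S(Z, W) = 4*W + Z = Z + 4*W)
-S(-71 - 9, 35*(-1)) = -((-71 - 9) + 4*(35*(-1))) = -(-80 + 4*(-35)) = -(-80 - 140) = -1*(-220) = 220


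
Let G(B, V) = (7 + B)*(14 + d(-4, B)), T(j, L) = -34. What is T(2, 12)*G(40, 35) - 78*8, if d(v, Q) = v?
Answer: -16604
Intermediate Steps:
G(B, V) = 70 + 10*B (G(B, V) = (7 + B)*(14 - 4) = (7 + B)*10 = 70 + 10*B)
T(2, 12)*G(40, 35) - 78*8 = -34*(70 + 10*40) - 78*8 = -34*(70 + 400) - 624 = -34*470 - 624 = -15980 - 624 = -16604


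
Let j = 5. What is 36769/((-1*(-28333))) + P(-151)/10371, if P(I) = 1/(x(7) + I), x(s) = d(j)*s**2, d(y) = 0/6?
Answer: 57580997816/44370072993 ≈ 1.2977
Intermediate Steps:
d(y) = 0 (d(y) = 0*(1/6) = 0)
x(s) = 0 (x(s) = 0*s**2 = 0)
P(I) = 1/I (P(I) = 1/(0 + I) = 1/I)
36769/((-1*(-28333))) + P(-151)/10371 = 36769/((-1*(-28333))) + 1/(-151*10371) = 36769/28333 - 1/151*1/10371 = 36769*(1/28333) - 1/1566021 = 36769/28333 - 1/1566021 = 57580997816/44370072993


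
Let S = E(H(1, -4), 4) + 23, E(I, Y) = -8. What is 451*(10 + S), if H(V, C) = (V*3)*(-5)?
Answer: 11275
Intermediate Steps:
H(V, C) = -15*V (H(V, C) = (3*V)*(-5) = -15*V)
S = 15 (S = -8 + 23 = 15)
451*(10 + S) = 451*(10 + 15) = 451*25 = 11275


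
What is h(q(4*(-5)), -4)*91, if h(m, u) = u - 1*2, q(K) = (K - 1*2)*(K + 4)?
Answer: -546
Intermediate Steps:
q(K) = (-2 + K)*(4 + K) (q(K) = (K - 2)*(4 + K) = (-2 + K)*(4 + K))
h(m, u) = -2 + u (h(m, u) = u - 2 = -2 + u)
h(q(4*(-5)), -4)*91 = (-2 - 4)*91 = -6*91 = -546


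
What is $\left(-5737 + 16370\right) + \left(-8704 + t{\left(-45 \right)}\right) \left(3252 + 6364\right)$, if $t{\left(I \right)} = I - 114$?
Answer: $-85215975$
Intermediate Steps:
$t{\left(I \right)} = -114 + I$
$\left(-5737 + 16370\right) + \left(-8704 + t{\left(-45 \right)}\right) \left(3252 + 6364\right) = \left(-5737 + 16370\right) + \left(-8704 - 159\right) \left(3252 + 6364\right) = 10633 + \left(-8704 - 159\right) 9616 = 10633 - 85226608 = -85215975$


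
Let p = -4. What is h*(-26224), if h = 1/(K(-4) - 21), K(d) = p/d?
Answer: 6556/5 ≈ 1311.2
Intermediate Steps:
K(d) = -4/d
h = -1/20 (h = 1/(-4/(-4) - 21) = 1/(-4*(-¼) - 21) = 1/(1 - 21) = 1/(-20) = -1/20 ≈ -0.050000)
h*(-26224) = -1/20*(-26224) = 6556/5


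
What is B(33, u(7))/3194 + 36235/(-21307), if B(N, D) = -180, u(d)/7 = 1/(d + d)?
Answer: -59784925/34027279 ≈ -1.7570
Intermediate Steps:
u(d) = 7/(2*d) (u(d) = 7/(d + d) = 7/((2*d)) = 7*(1/(2*d)) = 7/(2*d))
B(33, u(7))/3194 + 36235/(-21307) = -180/3194 + 36235/(-21307) = -180*1/3194 + 36235*(-1/21307) = -90/1597 - 36235/21307 = -59784925/34027279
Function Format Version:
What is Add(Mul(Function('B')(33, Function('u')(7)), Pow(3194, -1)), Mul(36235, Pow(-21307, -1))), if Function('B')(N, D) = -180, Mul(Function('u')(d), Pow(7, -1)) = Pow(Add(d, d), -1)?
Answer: Rational(-59784925, 34027279) ≈ -1.7570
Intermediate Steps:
Function('u')(d) = Mul(Rational(7, 2), Pow(d, -1)) (Function('u')(d) = Mul(7, Pow(Add(d, d), -1)) = Mul(7, Pow(Mul(2, d), -1)) = Mul(7, Mul(Rational(1, 2), Pow(d, -1))) = Mul(Rational(7, 2), Pow(d, -1)))
Add(Mul(Function('B')(33, Function('u')(7)), Pow(3194, -1)), Mul(36235, Pow(-21307, -1))) = Add(Mul(-180, Pow(3194, -1)), Mul(36235, Pow(-21307, -1))) = Add(Mul(-180, Rational(1, 3194)), Mul(36235, Rational(-1, 21307))) = Add(Rational(-90, 1597), Rational(-36235, 21307)) = Rational(-59784925, 34027279)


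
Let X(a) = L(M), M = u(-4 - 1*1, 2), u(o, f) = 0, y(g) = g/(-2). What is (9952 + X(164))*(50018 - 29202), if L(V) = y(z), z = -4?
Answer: 207202464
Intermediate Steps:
y(g) = -g/2 (y(g) = g*(-½) = -g/2)
M = 0
L(V) = 2 (L(V) = -½*(-4) = 2)
X(a) = 2
(9952 + X(164))*(50018 - 29202) = (9952 + 2)*(50018 - 29202) = 9954*20816 = 207202464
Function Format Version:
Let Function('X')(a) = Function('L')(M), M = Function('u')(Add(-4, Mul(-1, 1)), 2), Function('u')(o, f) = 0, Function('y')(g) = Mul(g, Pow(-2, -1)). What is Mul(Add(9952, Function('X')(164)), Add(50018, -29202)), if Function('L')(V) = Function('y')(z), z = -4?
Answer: 207202464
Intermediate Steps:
Function('y')(g) = Mul(Rational(-1, 2), g) (Function('y')(g) = Mul(g, Rational(-1, 2)) = Mul(Rational(-1, 2), g))
M = 0
Function('L')(V) = 2 (Function('L')(V) = Mul(Rational(-1, 2), -4) = 2)
Function('X')(a) = 2
Mul(Add(9952, Function('X')(164)), Add(50018, -29202)) = Mul(Add(9952, 2), Add(50018, -29202)) = Mul(9954, 20816) = 207202464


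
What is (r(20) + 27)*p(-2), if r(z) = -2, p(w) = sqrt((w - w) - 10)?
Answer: 25*I*sqrt(10) ≈ 79.057*I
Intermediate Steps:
p(w) = I*sqrt(10) (p(w) = sqrt(0 - 10) = sqrt(-10) = I*sqrt(10))
(r(20) + 27)*p(-2) = (-2 + 27)*(I*sqrt(10)) = 25*(I*sqrt(10)) = 25*I*sqrt(10)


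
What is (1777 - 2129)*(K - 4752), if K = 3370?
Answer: 486464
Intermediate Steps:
(1777 - 2129)*(K - 4752) = (1777 - 2129)*(3370 - 4752) = -352*(-1382) = 486464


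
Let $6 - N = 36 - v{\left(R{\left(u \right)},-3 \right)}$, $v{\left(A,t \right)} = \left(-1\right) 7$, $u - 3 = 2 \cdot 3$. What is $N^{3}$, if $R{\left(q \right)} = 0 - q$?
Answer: $-50653$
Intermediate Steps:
$u = 9$ ($u = 3 + 2 \cdot 3 = 3 + 6 = 9$)
$R{\left(q \right)} = - q$
$v{\left(A,t \right)} = -7$
$N = -37$ ($N = 6 - \left(36 - -7\right) = 6 - \left(36 + 7\right) = 6 - 43 = -37$)
$N^{3} = \left(-37\right)^{3} = -50653$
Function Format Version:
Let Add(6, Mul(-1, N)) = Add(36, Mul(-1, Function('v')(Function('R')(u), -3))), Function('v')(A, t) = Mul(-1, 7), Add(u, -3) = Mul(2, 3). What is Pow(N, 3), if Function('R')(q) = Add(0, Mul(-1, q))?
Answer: -50653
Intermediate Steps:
u = 9 (u = Add(3, Mul(2, 3)) = Add(3, 6) = 9)
Function('R')(q) = Mul(-1, q)
Function('v')(A, t) = -7
N = -37 (N = Add(6, Mul(-1, Add(36, Mul(-1, -7)))) = Add(6, Mul(-1, Add(36, 7))) = Add(6, Mul(-1, 43)) = Add(6, -43) = -37)
Pow(N, 3) = Pow(-37, 3) = -50653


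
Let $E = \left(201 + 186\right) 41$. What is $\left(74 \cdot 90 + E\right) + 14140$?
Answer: $36667$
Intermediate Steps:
$E = 15867$ ($E = 387 \cdot 41 = 15867$)
$\left(74 \cdot 90 + E\right) + 14140 = \left(74 \cdot 90 + 15867\right) + 14140 = \left(6660 + 15867\right) + 14140 = 22527 + 14140 = 36667$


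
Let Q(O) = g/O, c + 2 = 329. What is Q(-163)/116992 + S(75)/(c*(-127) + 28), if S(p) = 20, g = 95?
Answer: -385336515/791411453696 ≈ -0.00048690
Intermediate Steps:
c = 327 (c = -2 + 329 = 327)
Q(O) = 95/O
Q(-163)/116992 + S(75)/(c*(-127) + 28) = (95/(-163))/116992 + 20/(327*(-127) + 28) = (95*(-1/163))*(1/116992) + 20/(-41529 + 28) = -95/163*1/116992 + 20/(-41501) = -95/19069696 + 20*(-1/41501) = -95/19069696 - 20/41501 = -385336515/791411453696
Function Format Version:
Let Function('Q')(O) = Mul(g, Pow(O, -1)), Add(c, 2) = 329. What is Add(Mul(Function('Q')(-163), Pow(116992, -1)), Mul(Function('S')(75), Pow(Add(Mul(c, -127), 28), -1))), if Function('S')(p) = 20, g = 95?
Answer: Rational(-385336515, 791411453696) ≈ -0.00048690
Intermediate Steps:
c = 327 (c = Add(-2, 329) = 327)
Function('Q')(O) = Mul(95, Pow(O, -1))
Add(Mul(Function('Q')(-163), Pow(116992, -1)), Mul(Function('S')(75), Pow(Add(Mul(c, -127), 28), -1))) = Add(Mul(Mul(95, Pow(-163, -1)), Pow(116992, -1)), Mul(20, Pow(Add(Mul(327, -127), 28), -1))) = Add(Mul(Mul(95, Rational(-1, 163)), Rational(1, 116992)), Mul(20, Pow(Add(-41529, 28), -1))) = Add(Mul(Rational(-95, 163), Rational(1, 116992)), Mul(20, Pow(-41501, -1))) = Add(Rational(-95, 19069696), Mul(20, Rational(-1, 41501))) = Add(Rational(-95, 19069696), Rational(-20, 41501)) = Rational(-385336515, 791411453696)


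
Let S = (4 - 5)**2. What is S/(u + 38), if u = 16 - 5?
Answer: 1/49 ≈ 0.020408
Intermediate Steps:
S = 1 (S = (-1)**2 = 1)
u = 11
S/(u + 38) = 1/(11 + 38) = 1/49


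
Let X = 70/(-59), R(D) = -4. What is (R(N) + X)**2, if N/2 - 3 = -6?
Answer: 93636/3481 ≈ 26.899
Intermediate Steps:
N = -6 (N = 6 + 2*(-6) = 6 - 12 = -6)
X = -70/59 (X = 70*(-1/59) = -70/59 ≈ -1.1864)
(R(N) + X)**2 = (-4 - 70/59)**2 = (-306/59)**2 = 93636/3481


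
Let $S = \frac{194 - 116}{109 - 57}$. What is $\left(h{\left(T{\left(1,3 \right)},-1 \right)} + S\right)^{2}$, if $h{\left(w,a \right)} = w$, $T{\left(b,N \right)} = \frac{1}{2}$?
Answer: $4$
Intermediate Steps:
$T{\left(b,N \right)} = \frac{1}{2}$
$S = \frac{3}{2}$ ($S = \frac{78}{52} = 78 \cdot \frac{1}{52} = \frac{3}{2} \approx 1.5$)
$\left(h{\left(T{\left(1,3 \right)},-1 \right)} + S\right)^{2} = \left(\frac{1}{2} + \frac{3}{2}\right)^{2} = 2^{2} = 4$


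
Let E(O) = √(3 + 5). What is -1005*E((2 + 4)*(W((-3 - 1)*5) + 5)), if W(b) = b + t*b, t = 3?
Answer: -2010*√2 ≈ -2842.6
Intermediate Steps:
W(b) = 4*b (W(b) = b + 3*b = 4*b)
E(O) = 2*√2 (E(O) = √8 = 2*√2)
-1005*E((2 + 4)*(W((-3 - 1)*5) + 5)) = -2010*√2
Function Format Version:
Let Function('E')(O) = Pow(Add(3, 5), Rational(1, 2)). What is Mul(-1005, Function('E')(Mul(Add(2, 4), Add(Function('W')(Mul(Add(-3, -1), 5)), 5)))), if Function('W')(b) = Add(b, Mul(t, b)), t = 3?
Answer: Mul(-2010, Pow(2, Rational(1, 2))) ≈ -2842.6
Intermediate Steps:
Function('W')(b) = Mul(4, b) (Function('W')(b) = Add(b, Mul(3, b)) = Mul(4, b))
Function('E')(O) = Mul(2, Pow(2, Rational(1, 2))) (Function('E')(O) = Pow(8, Rational(1, 2)) = Mul(2, Pow(2, Rational(1, 2))))
Mul(-1005, Function('E')(Mul(Add(2, 4), Add(Function('W')(Mul(Add(-3, -1), 5)), 5)))) = Mul(-1005, Mul(2, Pow(2, Rational(1, 2)))) = Mul(-2010, Pow(2, Rational(1, 2)))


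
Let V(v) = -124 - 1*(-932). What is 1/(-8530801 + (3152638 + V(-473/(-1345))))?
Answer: -1/5377355 ≈ -1.8597e-7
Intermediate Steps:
V(v) = 808 (V(v) = -124 + 932 = 808)
1/(-8530801 + (3152638 + V(-473/(-1345)))) = 1/(-8530801 + (3152638 + 808)) = 1/(-8530801 + 3153446) = 1/(-5377355) = -1/5377355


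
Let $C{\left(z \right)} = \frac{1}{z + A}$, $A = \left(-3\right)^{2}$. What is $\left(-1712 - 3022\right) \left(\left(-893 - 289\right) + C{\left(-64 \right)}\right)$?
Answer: $\frac{307762074}{55} \approx 5.5957 \cdot 10^{6}$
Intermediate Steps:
$A = 9$
$C{\left(z \right)} = \frac{1}{9 + z}$ ($C{\left(z \right)} = \frac{1}{z + 9} = \frac{1}{9 + z}$)
$\left(-1712 - 3022\right) \left(\left(-893 - 289\right) + C{\left(-64 \right)}\right) = \left(-1712 - 3022\right) \left(\left(-893 - 289\right) + \frac{1}{9 - 64}\right) = - 4734 \left(\left(-893 - 289\right) + \frac{1}{-55}\right) = - 4734 \left(-1182 - \frac{1}{55}\right) = \left(-4734\right) \left(- \frac{65011}{55}\right) = \frac{307762074}{55}$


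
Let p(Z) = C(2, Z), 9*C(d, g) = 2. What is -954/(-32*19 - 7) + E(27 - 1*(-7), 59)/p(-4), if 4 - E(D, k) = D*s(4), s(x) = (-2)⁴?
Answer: -497832/205 ≈ -2428.4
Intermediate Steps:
C(d, g) = 2/9 (C(d, g) = (⅑)*2 = 2/9)
p(Z) = 2/9
s(x) = 16
E(D, k) = 4 - 16*D (E(D, k) = 4 - D*16 = 4 - 16*D)
-954/(-32*19 - 7) + E(27 - 1*(-7), 59)/p(-4) = -954/(-32*19 - 7) + (4 - 16*(27 - 1*(-7)))/(2/9) = -954/(-608 - 7) + (4 - 16*(27 + 7))*(9/2) = -954/(-615) + (4 - 16*34)*(9/2) = -954*(-1/615) + (4 - 544)*(9/2) = 318/205 - 540*9/2 = 318/205 - 2430 = -497832/205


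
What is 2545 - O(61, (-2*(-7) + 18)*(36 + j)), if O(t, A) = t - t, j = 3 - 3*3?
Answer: 2545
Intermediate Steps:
j = -6 (j = 3 - 9 = -6)
O(t, A) = 0
2545 - O(61, (-2*(-7) + 18)*(36 + j)) = 2545 - 1*0 = 2545 + 0 = 2545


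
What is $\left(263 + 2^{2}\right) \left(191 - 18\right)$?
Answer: $46191$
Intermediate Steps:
$\left(263 + 2^{2}\right) \left(191 - 18\right) = \left(263 + 4\right) 173 = 267 \cdot 173 = 46191$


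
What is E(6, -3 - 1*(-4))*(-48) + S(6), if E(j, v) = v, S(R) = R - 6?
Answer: -48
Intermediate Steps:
S(R) = -6 + R
E(6, -3 - 1*(-4))*(-48) + S(6) = (-3 - 1*(-4))*(-48) + (-6 + 6) = (-3 + 4)*(-48) + 0 = 1*(-48) + 0 = -48 + 0 = -48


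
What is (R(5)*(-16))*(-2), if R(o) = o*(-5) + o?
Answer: -640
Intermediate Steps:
R(o) = -4*o (R(o) = -5*o + o = -4*o)
(R(5)*(-16))*(-2) = (-4*5*(-16))*(-2) = -20*(-16)*(-2) = 320*(-2) = -640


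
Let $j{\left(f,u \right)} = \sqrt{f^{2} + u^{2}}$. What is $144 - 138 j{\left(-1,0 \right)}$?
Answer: $6$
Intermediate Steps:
$144 - 138 j{\left(-1,0 \right)} = 144 - 138 \sqrt{\left(-1\right)^{2} + 0^{2}} = 144 - 138 \sqrt{1 + 0} = 144 - 138 \sqrt{1} = 144 - 138 = 6$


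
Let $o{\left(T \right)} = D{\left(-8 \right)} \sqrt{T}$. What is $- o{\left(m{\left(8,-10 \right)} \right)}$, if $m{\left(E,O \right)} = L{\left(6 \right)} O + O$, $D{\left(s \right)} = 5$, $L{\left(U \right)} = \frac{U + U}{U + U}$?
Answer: $- 10 i \sqrt{5} \approx - 22.361 i$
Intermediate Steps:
$L{\left(U \right)} = 1$ ($L{\left(U \right)} = \frac{2 U}{2 U} = 2 U \frac{1}{2 U} = 1$)
$m{\left(E,O \right)} = 2 O$ ($m{\left(E,O \right)} = 1 O + O = O + O = 2 O$)
$o{\left(T \right)} = 5 \sqrt{T}$
$- o{\left(m{\left(8,-10 \right)} \right)} = - 5 \sqrt{2 \left(-10\right)} = - 5 \sqrt{-20} = - 5 \cdot 2 i \sqrt{5} = - 10 i \sqrt{5}$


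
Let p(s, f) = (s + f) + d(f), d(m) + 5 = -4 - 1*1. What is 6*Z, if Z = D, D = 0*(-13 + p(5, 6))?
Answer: 0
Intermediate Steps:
d(m) = -10 (d(m) = -5 + (-4 - 1*1) = -5 + (-4 - 1) = -5 - 5 = -10)
p(s, f) = -10 + f + s (p(s, f) = (s + f) - 10 = (f + s) - 10 = -10 + f + s)
D = 0 (D = 0*(-13 + (-10 + 6 + 5)) = 0*(-13 + 1) = 0*(-12) = 0)
Z = 0
6*Z = 6*0 = 0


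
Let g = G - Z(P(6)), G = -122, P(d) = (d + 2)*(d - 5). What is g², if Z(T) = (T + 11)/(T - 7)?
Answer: 19881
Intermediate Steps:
P(d) = (-5 + d)*(2 + d) (P(d) = (2 + d)*(-5 + d) = (-5 + d)*(2 + d))
Z(T) = (11 + T)/(-7 + T)
g = -141 (g = -122 - (11 + (-10 + 6² - 3*6))/(-7 + (-10 + 6² - 3*6)) = -122 - (11 + (-10 + 36 - 18))/(-7 + (-10 + 36 - 18)) = -122 - (11 + 8)/(-7 + 8) = -122 - 19/1 = -122 - 19 = -141)
g² = (-141)² = 19881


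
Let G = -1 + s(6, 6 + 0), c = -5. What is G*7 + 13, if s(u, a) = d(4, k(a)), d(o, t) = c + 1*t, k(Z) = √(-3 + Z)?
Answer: -29 + 7*√3 ≈ -16.876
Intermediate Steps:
d(o, t) = -5 + t (d(o, t) = -5 + 1*t = -5 + t)
s(u, a) = -5 + √(-3 + a)
G = -6 + √3 (G = -1 + (-5 + √(-3 + (6 + 0))) = -1 + (-5 + √(-3 + 6)) = -1 + (-5 + √3) = -6 + √3 ≈ -4.2680)
G*7 + 13 = (-6 + √3)*7 + 13 = (-42 + 7*√3) + 13 = -29 + 7*√3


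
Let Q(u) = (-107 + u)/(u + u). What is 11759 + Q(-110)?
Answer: 2587197/220 ≈ 11760.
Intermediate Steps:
Q(u) = (-107 + u)/(2*u) (Q(u) = (-107 + u)/((2*u)) = (-107 + u)*(1/(2*u)) = (-107 + u)/(2*u))
11759 + Q(-110) = 11759 + (1/2)*(-107 - 110)/(-110) = 11759 + (1/2)*(-1/110)*(-217) = 11759 + 217/220 = 2587197/220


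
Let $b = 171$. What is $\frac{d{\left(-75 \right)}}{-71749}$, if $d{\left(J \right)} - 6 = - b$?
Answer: $\frac{165}{71749} \approx 0.0022997$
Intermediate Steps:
$d{\left(J \right)} = -165$ ($d{\left(J \right)} = 6 - 171 = -165$)
$\frac{d{\left(-75 \right)}}{-71749} = - \frac{165}{-71749} = \left(-165\right) \left(- \frac{1}{71749}\right) = \frac{165}{71749}$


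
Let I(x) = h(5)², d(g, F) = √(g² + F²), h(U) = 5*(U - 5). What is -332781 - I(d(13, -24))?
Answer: -332781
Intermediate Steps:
h(U) = -25 + 5*U (h(U) = 5*(-5 + U) = -25 + 5*U)
d(g, F) = √(F² + g²)
I(x) = 0 (I(x) = (-25 + 5*5)² = (-25 + 25)² = 0² = 0)
-332781 - I(d(13, -24)) = -332781 - 1*0 = -332781 + 0 = -332781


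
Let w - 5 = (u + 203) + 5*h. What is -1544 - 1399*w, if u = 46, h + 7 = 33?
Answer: -538760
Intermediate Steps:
h = 26 (h = -7 + 33 = 26)
w = 384 (w = 5 + ((46 + 203) + 5*26) = 5 + (249 + 130) = 5 + 379 = 384)
-1544 - 1399*w = -1544 - 1399*384 = -1544 - 537216 = -538760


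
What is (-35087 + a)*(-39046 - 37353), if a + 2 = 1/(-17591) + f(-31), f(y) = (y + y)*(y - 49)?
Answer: 40491411936760/17591 ≈ 2.3018e+9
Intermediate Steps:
f(y) = 2*y*(-49 + y) (f(y) = (2*y)*(-49 + y) = 2*y*(-49 + y))
a = 87216177/17591 (a = -2 + (1/(-17591) + 2*(-31)*(-49 - 31)) = -2 + (-1/17591 + 2*(-31)*(-80)) = -2 + (-1/17591 + 4960) = -2 + 87251359/17591 = 87216177/17591 ≈ 4958.0)
(-35087 + a)*(-39046 - 37353) = (-35087 + 87216177/17591)*(-39046 - 37353) = -529999240/17591*(-76399) = 40491411936760/17591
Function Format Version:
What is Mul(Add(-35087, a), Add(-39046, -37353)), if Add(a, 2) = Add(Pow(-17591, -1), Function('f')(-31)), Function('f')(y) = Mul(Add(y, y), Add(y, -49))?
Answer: Rational(40491411936760, 17591) ≈ 2.3018e+9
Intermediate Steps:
Function('f')(y) = Mul(2, y, Add(-49, y)) (Function('f')(y) = Mul(Mul(2, y), Add(-49, y)) = Mul(2, y, Add(-49, y)))
a = Rational(87216177, 17591) (a = Add(-2, Add(Pow(-17591, -1), Mul(2, -31, Add(-49, -31)))) = Add(-2, Add(Rational(-1, 17591), Mul(2, -31, -80))) = Add(-2, Add(Rational(-1, 17591), 4960)) = Add(-2, Rational(87251359, 17591)) = Rational(87216177, 17591) ≈ 4958.0)
Mul(Add(-35087, a), Add(-39046, -37353)) = Mul(Add(-35087, Rational(87216177, 17591)), Add(-39046, -37353)) = Mul(Rational(-529999240, 17591), -76399) = Rational(40491411936760, 17591)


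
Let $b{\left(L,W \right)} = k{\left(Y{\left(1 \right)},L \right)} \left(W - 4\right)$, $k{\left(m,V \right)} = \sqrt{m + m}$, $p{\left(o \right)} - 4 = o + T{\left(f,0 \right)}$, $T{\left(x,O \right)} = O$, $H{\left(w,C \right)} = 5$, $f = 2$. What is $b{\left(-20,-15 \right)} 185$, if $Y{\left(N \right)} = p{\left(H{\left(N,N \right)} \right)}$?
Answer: $- 10545 \sqrt{2} \approx -14913.0$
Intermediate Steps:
$p{\left(o \right)} = 4 + o$ ($p{\left(o \right)} = 4 + \left(o + 0\right) = 4 + o$)
$Y{\left(N \right)} = 9$ ($Y{\left(N \right)} = 4 + 5 = 9$)
$k{\left(m,V \right)} = \sqrt{2} \sqrt{m}$ ($k{\left(m,V \right)} = \sqrt{2 m} = \sqrt{2} \sqrt{m}$)
$b{\left(L,W \right)} = 3 \sqrt{2} \left(-4 + W\right)$ ($b{\left(L,W \right)} = \sqrt{2} \sqrt{9} \left(W - 4\right) = \sqrt{2} \cdot 3 \left(-4 + W\right) = 3 \sqrt{2} \left(-4 + W\right)$)
$b{\left(-20,-15 \right)} 185 = 3 \sqrt{2} \left(-4 - 15\right) 185 = 3 \sqrt{2} \left(-19\right) 185 = - 57 \sqrt{2} \cdot 185 = - 10545 \sqrt{2}$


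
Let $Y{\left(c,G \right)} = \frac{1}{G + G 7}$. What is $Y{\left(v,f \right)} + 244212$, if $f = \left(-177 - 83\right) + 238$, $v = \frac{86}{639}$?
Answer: $\frac{42981311}{176} \approx 2.4421 \cdot 10^{5}$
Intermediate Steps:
$v = \frac{86}{639}$ ($v = 86 \cdot \frac{1}{639} = \frac{86}{639} \approx 0.13459$)
$f = -22$ ($f = -260 + 238 = -22$)
$Y{\left(c,G \right)} = \frac{1}{8 G}$ ($Y{\left(c,G \right)} = \frac{1}{G + 7 G} = \frac{1}{8 G}$)
$Y{\left(v,f \right)} + 244212 = \frac{1}{8 \left(-22\right)} + 244212 = \frac{1}{8} \left(- \frac{1}{22}\right) + 244212 = - \frac{1}{176} + 244212 = \frac{42981311}{176}$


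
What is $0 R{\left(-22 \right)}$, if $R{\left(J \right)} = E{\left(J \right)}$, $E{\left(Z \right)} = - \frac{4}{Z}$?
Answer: $0$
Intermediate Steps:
$R{\left(J \right)} = - \frac{4}{J}$
$0 R{\left(-22 \right)} = 0 \left(- \frac{4}{-22}\right) = 0 \left(\left(-4\right) \left(- \frac{1}{22}\right)\right) = 0 \cdot \frac{2}{11} = 0$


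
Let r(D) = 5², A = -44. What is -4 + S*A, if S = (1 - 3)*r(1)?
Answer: 2196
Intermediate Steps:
r(D) = 25
S = -50 (S = (1 - 3)*25 = -2*25 = -50)
-4 + S*A = -4 - 50*(-44) = -4 + 2200 = 2196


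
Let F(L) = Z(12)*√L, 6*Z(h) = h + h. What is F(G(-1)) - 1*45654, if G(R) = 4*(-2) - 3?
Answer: -45654 + 4*I*√11 ≈ -45654.0 + 13.266*I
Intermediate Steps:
Z(h) = h/3 (Z(h) = (h + h)/6 = (2*h)/6 = h/3)
G(R) = -11 (G(R) = -8 - 3 = -11)
F(L) = 4*√L (F(L) = ((⅓)*12)*√L = 4*√L)
F(G(-1)) - 1*45654 = 4*√(-11) - 1*45654 = 4*(I*√11) - 45654 = 4*I*√11 - 45654 = -45654 + 4*I*√11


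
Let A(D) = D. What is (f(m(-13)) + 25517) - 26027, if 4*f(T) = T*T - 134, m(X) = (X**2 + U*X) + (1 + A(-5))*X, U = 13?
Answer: 265/2 ≈ 132.50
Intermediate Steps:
m(X) = X**2 + 9*X (m(X) = (X**2 + 13*X) + (1 - 5)*X = (X**2 + 13*X) - 4*X = X**2 + 9*X)
f(T) = -67/2 + T**2/4 (f(T) = (T*T - 134)/4 = (T**2 - 134)/4 = (-134 + T**2)/4 = -67/2 + T**2/4)
(f(m(-13)) + 25517) - 26027 = ((-67/2 + (-13*(9 - 13))**2/4) + 25517) - 26027 = ((-67/2 + (-13*(-4))**2/4) + 25517) - 26027 = ((-67/2 + (1/4)*52**2) + 25517) - 26027 = ((-67/2 + (1/4)*2704) + 25517) - 26027 = ((-67/2 + 676) + 25517) - 26027 = (1285/2 + 25517) - 26027 = 52319/2 - 26027 = 265/2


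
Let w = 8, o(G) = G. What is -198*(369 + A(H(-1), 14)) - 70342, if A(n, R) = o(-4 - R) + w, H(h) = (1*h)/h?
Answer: -141424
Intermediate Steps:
H(h) = 1 (H(h) = h/h = 1)
A(n, R) = 4 - R (A(n, R) = (-4 - R) + 8 = 4 - R)
-198*(369 + A(H(-1), 14)) - 70342 = -198*(369 + (4 - 1*14)) - 70342 = -198*(369 + (4 - 14)) - 70342 = -198*(369 - 10) - 70342 = -198*359 - 70342 = -71082 - 70342 = -141424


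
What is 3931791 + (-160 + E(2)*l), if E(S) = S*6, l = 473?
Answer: 3937307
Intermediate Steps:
E(S) = 6*S
3931791 + (-160 + E(2)*l) = 3931791 + (-160 + (6*2)*473) = 3931791 + (-160 + 12*473) = 3931791 + (-160 + 5676) = 3931791 + 5516 = 3937307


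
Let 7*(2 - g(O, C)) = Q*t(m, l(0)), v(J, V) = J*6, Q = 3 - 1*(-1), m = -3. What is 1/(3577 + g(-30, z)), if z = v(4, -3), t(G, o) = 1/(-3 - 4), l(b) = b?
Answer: 49/175375 ≈ 0.00027940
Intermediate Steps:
Q = 4 (Q = 3 + 1 = 4)
v(J, V) = 6*J
t(G, o) = -⅐ (t(G, o) = 1/(-7) = -⅐)
z = 24 (z = 6*4 = 24)
g(O, C) = 102/49 (g(O, C) = 2 - 4*(-1)/(7*7) = 2 - ⅐*(-4/7) = 2 + 4/49 = 102/49)
1/(3577 + g(-30, z)) = 1/(3577 + 102/49) = 1/(175375/49) = 49/175375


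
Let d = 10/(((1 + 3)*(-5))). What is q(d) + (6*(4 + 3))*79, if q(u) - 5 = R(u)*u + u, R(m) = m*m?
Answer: 26579/8 ≈ 3322.4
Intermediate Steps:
R(m) = m²
d = -½ (d = 10/((4*(-5))) = 10/(-20) = 10*(-1/20) = -½ ≈ -0.50000)
q(u) = 5 + u + u³ (q(u) = 5 + (u²*u + u) = 5 + (u³ + u) = 5 + (u + u³) = 5 + u + u³)
q(d) + (6*(4 + 3))*79 = (5 - ½ + (-½)³) + (6*(4 + 3))*79 = (5 - ½ - ⅛) + (6*7)*79 = 35/8 + 42*79 = 35/8 + 3318 = 26579/8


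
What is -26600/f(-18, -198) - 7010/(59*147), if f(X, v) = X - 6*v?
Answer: -7963450/338247 ≈ -23.543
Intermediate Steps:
-26600/f(-18, -198) - 7010/(59*147) = -26600/(-18 - 6*(-198)) - 7010/(59*147) = -26600/(-18 + 1188) - 7010/8673 = -26600/1170 - 7010*1/8673 = -26600*1/1170 - 7010/8673 = -2660/117 - 7010/8673 = -7963450/338247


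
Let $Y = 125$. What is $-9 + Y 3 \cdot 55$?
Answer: $20616$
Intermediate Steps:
$-9 + Y 3 \cdot 55 = -9 + 125 \cdot 3 \cdot 55 = -9 + 125 \cdot 165 = -9 + 20625 = 20616$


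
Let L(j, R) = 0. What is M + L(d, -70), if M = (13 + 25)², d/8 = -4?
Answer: 1444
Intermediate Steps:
d = -32 (d = 8*(-4) = -32)
M = 1444 (M = 38² = 1444)
M + L(d, -70) = 1444 + 0 = 1444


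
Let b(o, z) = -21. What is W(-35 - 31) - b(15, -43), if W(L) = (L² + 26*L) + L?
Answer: 2595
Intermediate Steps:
W(L) = L² + 27*L
W(-35 - 31) - b(15, -43) = (-35 - 31)*(27 + (-35 - 31)) - 1*(-21) = -66*(27 - 66) + 21 = -66*(-39) + 21 = 2574 + 21 = 2595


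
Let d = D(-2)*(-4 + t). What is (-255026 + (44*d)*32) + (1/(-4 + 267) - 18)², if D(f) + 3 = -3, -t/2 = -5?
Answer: -21123530377/69169 ≈ -3.0539e+5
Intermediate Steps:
t = 10 (t = -2*(-5) = 10)
D(f) = -6 (D(f) = -3 - 3 = -6)
d = -36 (d = -6*(-4 + 10) = -6*6 = -36)
(-255026 + (44*d)*32) + (1/(-4 + 267) - 18)² = (-255026 + (44*(-36))*32) + (1/(-4 + 267) - 18)² = (-255026 - 1584*32) + (1/263 - 18)² = (-255026 - 50688) + (1/263 - 18)² = -305714 + (-4733/263)² = -305714 + 22401289/69169 = -21123530377/69169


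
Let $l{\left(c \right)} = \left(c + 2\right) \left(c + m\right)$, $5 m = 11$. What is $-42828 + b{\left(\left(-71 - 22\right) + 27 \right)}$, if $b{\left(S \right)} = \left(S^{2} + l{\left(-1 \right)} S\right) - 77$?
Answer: $- \frac{193141}{5} \approx -38628.0$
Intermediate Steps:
$m = \frac{11}{5}$ ($m = \frac{1}{5} \cdot 11 = \frac{11}{5} \approx 2.2$)
$l{\left(c \right)} = \left(2 + c\right) \left(\frac{11}{5} + c\right)$ ($l{\left(c \right)} = \left(c + 2\right) \left(c + \frac{11}{5}\right) = \left(2 + c\right) \left(\frac{11}{5} + c\right)$)
$b{\left(S \right)} = -77 + S^{2} + \frac{6 S}{5}$ ($b{\left(S \right)} = \left(S^{2} + \left(\frac{22}{5} + \left(-1\right)^{2} + \frac{21}{5} \left(-1\right)\right) S\right) - 77 = \left(S^{2} + \left(\frac{22}{5} + 1 - \frac{21}{5}\right) S\right) - 77 = \left(S^{2} + \frac{6 S}{5}\right) - 77 = -77 + S^{2} + \frac{6 S}{5}$)
$-42828 + b{\left(\left(-71 - 22\right) + 27 \right)} = -42828 + \left(-77 + \left(\left(-71 - 22\right) + 27\right)^{2} + \frac{6 \left(\left(-71 - 22\right) + 27\right)}{5}\right) = -42828 + \left(-77 + \left(-93 + 27\right)^{2} + \frac{6 \left(-93 + 27\right)}{5}\right) = -42828 + \left(-77 + \left(-66\right)^{2} + \frac{6}{5} \left(-66\right)\right) = -42828 - - \frac{20999}{5} = -42828 + \frac{20999}{5} = - \frac{193141}{5}$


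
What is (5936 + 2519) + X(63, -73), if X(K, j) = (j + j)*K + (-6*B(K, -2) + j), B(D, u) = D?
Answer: -1194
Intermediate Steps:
X(K, j) = j - 6*K + 2*K*j (X(K, j) = (j + j)*K + (-6*K + j) = (2*j)*K + (j - 6*K) = 2*K*j + (j - 6*K) = j - 6*K + 2*K*j)
(5936 + 2519) + X(63, -73) = (5936 + 2519) + (-73 - 6*63 + 2*63*(-73)) = 8455 + (-73 - 378 - 9198) = 8455 - 9649 = -1194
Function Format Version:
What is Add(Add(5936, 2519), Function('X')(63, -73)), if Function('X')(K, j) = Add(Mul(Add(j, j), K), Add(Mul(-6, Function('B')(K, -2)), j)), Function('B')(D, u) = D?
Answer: -1194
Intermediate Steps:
Function('X')(K, j) = Add(j, Mul(-6, K), Mul(2, K, j)) (Function('X')(K, j) = Add(Mul(Add(j, j), K), Add(Mul(-6, K), j)) = Add(Mul(Mul(2, j), K), Add(j, Mul(-6, K))) = Add(Mul(2, K, j), Add(j, Mul(-6, K))) = Add(j, Mul(-6, K), Mul(2, K, j)))
Add(Add(5936, 2519), Function('X')(63, -73)) = Add(Add(5936, 2519), Add(-73, Mul(-6, 63), Mul(2, 63, -73))) = Add(8455, Add(-73, -378, -9198)) = Add(8455, -9649) = -1194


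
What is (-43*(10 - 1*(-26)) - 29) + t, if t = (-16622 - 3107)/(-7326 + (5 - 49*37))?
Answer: -14384589/9134 ≈ -1574.8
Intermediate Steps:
t = 19729/9134 (t = -19729/(-7326 + (5 - 1813)) = -19729/(-7326 - 1808) = -19729/(-9134) = -19729*(-1/9134) = 19729/9134 ≈ 2.1600)
(-43*(10 - 1*(-26)) - 29) + t = (-43*(10 - 1*(-26)) - 29) + 19729/9134 = (-43*(10 + 26) - 29) + 19729/9134 = (-43*36 - 29) + 19729/9134 = (-1548 - 29) + 19729/9134 = -1577 + 19729/9134 = -14384589/9134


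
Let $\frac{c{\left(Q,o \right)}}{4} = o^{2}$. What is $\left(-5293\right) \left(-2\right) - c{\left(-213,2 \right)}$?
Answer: $10570$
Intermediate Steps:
$c{\left(Q,o \right)} = 4 o^{2}$
$\left(-5293\right) \left(-2\right) - c{\left(-213,2 \right)} = \left(-5293\right) \left(-2\right) - 4 \cdot 2^{2} = 10586 - 4 \cdot 4 = 10586 - 16 = 10570$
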